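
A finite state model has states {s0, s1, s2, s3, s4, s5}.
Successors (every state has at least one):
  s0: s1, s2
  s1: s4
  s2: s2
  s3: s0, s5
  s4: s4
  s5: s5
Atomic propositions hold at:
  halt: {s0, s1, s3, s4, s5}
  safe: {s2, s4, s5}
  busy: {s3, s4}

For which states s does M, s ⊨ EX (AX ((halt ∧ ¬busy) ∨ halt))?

{s0, s1, s3, s4, s5}

Sat(¬busy) = {s0, s1, s2, s5}
Sat(halt ∧ ¬busy) = {s0, s1, s5}
Sat((halt ∧ ¬busy) ∨ halt) = {s0, s1, s3, s4, s5}
Sat(AX ((halt ∧ ¬busy) ∨ halt)) = {s : every successor in {s0, s1, s3, s4, s5}} = {s1, s3, s4, s5}
Sat(EX (AX ((halt ∧ ¬busy) ∨ halt))) = {s : some successor in {s1, s3, s4, s5}} = {s0, s1, s3, s4, s5}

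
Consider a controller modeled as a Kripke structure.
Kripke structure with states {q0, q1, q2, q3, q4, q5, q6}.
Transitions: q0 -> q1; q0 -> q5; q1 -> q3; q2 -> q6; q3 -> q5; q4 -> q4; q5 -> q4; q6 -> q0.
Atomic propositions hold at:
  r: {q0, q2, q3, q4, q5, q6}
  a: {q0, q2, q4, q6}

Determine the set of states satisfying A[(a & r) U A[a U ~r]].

Sat(a & r) = {q0, q2, q4, q6}
Sat(~r) = {q1}
A[a U ~r]: least fixpoint, start Z0 = Sat(~r) = {q1}, add states in Sat(a) with every successor in Z. Already a fixed point.
Sat(A[a U ~r]) = {q1}
A[(a & r) U A[a U ~r]]: least fixpoint, start Z0 = Sat(A[a U ~r]) = {q1}, add states in Sat(a & r) with every successor in Z. Already a fixed point.
Sat(A[(a & r) U A[a U ~r]]) = {q1}

{q1}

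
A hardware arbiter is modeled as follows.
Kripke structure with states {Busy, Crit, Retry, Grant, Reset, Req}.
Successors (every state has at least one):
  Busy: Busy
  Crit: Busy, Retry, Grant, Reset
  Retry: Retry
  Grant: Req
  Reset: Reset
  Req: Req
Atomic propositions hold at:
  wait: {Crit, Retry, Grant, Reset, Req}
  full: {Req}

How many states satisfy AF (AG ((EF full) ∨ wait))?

4

EF full: least fixpoint, start Z0 = {Req}, add states with some successor in Z. Z1 = {Grant, Req}; Z2 = {Crit, Grant, Req}; fixed.
Sat(EF full) = {Crit, Grant, Req}
Sat((EF full) ∨ wait) = {Crit, Retry, Grant, Reset, Req}
AG ((EF full) ∨ wait): greatest fixpoint, start Z0 = {Crit, Retry, Grant, Reset, Req}, keep only states in Sat with every successor in Z. Z1 = {Retry, Grant, Reset, Req}; fixed.
Sat(AG ((EF full) ∨ wait)) = {Retry, Grant, Reset, Req}
AF (AG ((EF full) ∨ wait)): least fixpoint, start Z0 = {Retry, Grant, Reset, Req}, add states with every successor in Z. Already a fixed point.
Sat(AF (AG ((EF full) ∨ wait))) = {Retry, Grant, Reset, Req}
|Sat(AF (AG ((EF full) ∨ wait)))| = |{Retry, Grant, Reset, Req}| = 4.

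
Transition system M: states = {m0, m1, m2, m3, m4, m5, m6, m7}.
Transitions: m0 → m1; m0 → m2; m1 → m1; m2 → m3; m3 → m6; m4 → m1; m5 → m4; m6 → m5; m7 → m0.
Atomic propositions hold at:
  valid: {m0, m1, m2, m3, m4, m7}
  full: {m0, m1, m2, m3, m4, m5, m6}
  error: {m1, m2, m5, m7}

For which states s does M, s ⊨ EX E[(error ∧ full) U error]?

Sat(error ∧ full) = {m1, m2, m5}
E[(error ∧ full) U error]: least fixpoint, start Z0 = Sat(error) = {m1, m2, m5, m7}, add states in Sat(error ∧ full) with some successor in Z. Already a fixed point.
Sat(E[(error ∧ full) U error]) = {m1, m2, m5, m7}
Sat(EX E[(error ∧ full) U error]) = {s : some successor in {m1, m2, m5, m7}} = {m0, m1, m4, m6}

{m0, m1, m4, m6}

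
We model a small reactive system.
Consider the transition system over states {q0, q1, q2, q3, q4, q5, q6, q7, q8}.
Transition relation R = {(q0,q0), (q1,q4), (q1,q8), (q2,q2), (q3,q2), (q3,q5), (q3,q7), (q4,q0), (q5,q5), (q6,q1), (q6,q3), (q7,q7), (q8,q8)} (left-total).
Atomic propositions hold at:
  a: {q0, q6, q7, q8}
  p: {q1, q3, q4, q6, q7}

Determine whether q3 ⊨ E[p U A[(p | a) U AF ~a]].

Yes

Sat(p | a) = {q0, q1, q3, q4, q6, q7, q8}
Sat(~a) = {q1, q2, q3, q4, q5}
AF ~a: least fixpoint, start Z0 = {q1, q2, q3, q4, q5}, add states with every successor in Z. Z1 = {q1, q2, q3, q4, q5, q6}; fixed.
Sat(AF ~a) = {q1, q2, q3, q4, q5, q6}
A[(p | a) U AF ~a]: least fixpoint, start Z0 = Sat(AF ~a) = {q1, q2, q3, q4, q5, q6}, add states in Sat(p | a) with every successor in Z. Already a fixed point.
Sat(A[(p | a) U AF ~a]) = {q1, q2, q3, q4, q5, q6}
E[p U A[(p | a) U AF ~a]]: least fixpoint, start Z0 = Sat(A[(p | a) U AF ~a]) = {q1, q2, q3, q4, q5, q6}, add states in Sat(p) with some successor in Z. Already a fixed point.
Sat(E[p U A[(p | a) U AF ~a]]) = {q1, q2, q3, q4, q5, q6}
q3 ∈ Sat(E[p U A[(p | a) U AF ~a]]) = {q1, q2, q3, q4, q5, q6}, so the formula holds at q3.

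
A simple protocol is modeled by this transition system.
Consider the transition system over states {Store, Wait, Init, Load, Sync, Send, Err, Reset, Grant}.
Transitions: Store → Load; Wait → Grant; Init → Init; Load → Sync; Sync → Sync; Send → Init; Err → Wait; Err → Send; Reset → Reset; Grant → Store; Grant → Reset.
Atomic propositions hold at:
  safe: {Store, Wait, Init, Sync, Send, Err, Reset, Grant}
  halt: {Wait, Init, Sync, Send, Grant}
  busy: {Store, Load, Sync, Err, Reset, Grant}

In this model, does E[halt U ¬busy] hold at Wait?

Yes

Sat(¬busy) = {Wait, Init, Send}
E[halt U ¬busy]: least fixpoint, start Z0 = Sat(¬busy) = {Wait, Init, Send}, add states in Sat(halt) with some successor in Z. Already a fixed point.
Sat(E[halt U ¬busy]) = {Wait, Init, Send}
Wait ∈ Sat(E[halt U ¬busy]) = {Wait, Init, Send}, so the formula holds at Wait.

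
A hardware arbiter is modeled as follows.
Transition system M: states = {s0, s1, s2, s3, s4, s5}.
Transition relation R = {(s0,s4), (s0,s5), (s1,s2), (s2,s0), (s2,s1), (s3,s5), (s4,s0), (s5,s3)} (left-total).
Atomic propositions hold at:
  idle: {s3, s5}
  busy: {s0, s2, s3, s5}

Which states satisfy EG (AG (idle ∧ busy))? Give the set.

{s3, s5}

Sat(idle ∧ busy) = {s3, s5}
AG (idle ∧ busy): greatest fixpoint, start Z0 = {s3, s5}, keep only states in Sat with every successor in Z. Already a fixed point.
Sat(AG (idle ∧ busy)) = {s3, s5}
EG (AG (idle ∧ busy)): greatest fixpoint, start Z0 = {s3, s5}, keep only states in Sat with some successor in Z. Already a fixed point.
Sat(EG (AG (idle ∧ busy))) = {s3, s5}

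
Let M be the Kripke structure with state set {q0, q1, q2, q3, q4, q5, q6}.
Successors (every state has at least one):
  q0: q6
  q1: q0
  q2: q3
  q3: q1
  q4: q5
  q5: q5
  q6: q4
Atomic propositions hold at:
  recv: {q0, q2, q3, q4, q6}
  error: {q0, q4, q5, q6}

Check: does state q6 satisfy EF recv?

Yes

EF recv: least fixpoint, start Z0 = {q0, q2, q3, q4, q6}, add states with some successor in Z. Z1 = {q0, q1, q2, q3, q4, q6}; fixed.
Sat(EF recv) = {q0, q1, q2, q3, q4, q6}
q6 ∈ Sat(EF recv) = {q0, q1, q2, q3, q4, q6}, so the formula holds at q6.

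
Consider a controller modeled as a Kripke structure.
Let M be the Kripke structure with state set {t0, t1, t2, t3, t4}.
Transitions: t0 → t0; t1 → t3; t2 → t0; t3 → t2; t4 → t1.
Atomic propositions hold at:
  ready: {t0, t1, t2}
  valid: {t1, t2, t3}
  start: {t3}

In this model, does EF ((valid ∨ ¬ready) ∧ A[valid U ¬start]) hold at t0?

Sat(¬ready) = {t3, t4}
Sat(valid ∨ ¬ready) = {t1, t2, t3, t4}
Sat(¬start) = {t0, t1, t2, t4}
A[valid U ¬start]: least fixpoint, start Z0 = Sat(¬start) = {t0, t1, t2, t4}, add states in Sat(valid) with every successor in Z. Z1 = {t0, t1, t2, t3, t4}; fixed.
Sat(A[valid U ¬start]) = {t0, t1, t2, t3, t4}
Sat((valid ∨ ¬ready) ∧ A[valid U ¬start]) = {t1, t2, t3, t4}
EF ((valid ∨ ¬ready) ∧ A[valid U ¬start]): least fixpoint, start Z0 = {t1, t2, t3, t4}, add states with some successor in Z. Already a fixed point.
Sat(EF ((valid ∨ ¬ready) ∧ A[valid U ¬start])) = {t1, t2, t3, t4}
t0 ∉ Sat(EF ((valid ∨ ¬ready) ∧ A[valid U ¬start])) = {t1, t2, t3, t4}, so the formula does not hold at t0.

No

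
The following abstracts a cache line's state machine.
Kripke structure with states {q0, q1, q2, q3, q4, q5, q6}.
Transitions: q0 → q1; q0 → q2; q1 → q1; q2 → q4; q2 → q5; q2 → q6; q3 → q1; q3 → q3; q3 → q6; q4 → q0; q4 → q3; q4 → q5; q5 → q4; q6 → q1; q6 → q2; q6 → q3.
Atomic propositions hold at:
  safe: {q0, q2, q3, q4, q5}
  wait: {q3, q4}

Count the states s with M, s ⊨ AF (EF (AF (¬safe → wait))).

6

Sat(¬safe) = {q1, q6}
Sat(¬safe → wait) = {q0, q2, q3, q4, q5}
AF (¬safe → wait): least fixpoint, start Z0 = {q0, q2, q3, q4, q5}, add states with every successor in Z. Already a fixed point.
Sat(AF (¬safe → wait)) = {q0, q2, q3, q4, q5}
EF (AF (¬safe → wait)): least fixpoint, start Z0 = {q0, q2, q3, q4, q5}, add states with some successor in Z. Z1 = {q0, q2, q3, q4, q5, q6}; fixed.
Sat(EF (AF (¬safe → wait))) = {q0, q2, q3, q4, q5, q6}
AF (EF (AF (¬safe → wait))): least fixpoint, start Z0 = {q0, q2, q3, q4, q5, q6}, add states with every successor in Z. Already a fixed point.
Sat(AF (EF (AF (¬safe → wait)))) = {q0, q2, q3, q4, q5, q6}
|Sat(AF (EF (AF (¬safe → wait))))| = |{q0, q2, q3, q4, q5, q6}| = 6.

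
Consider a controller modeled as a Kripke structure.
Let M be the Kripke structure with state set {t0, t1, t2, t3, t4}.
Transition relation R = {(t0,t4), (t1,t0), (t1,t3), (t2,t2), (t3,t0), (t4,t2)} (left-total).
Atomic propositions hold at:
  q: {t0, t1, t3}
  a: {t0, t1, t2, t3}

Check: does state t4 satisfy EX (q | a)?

Sat(q | a) = {t0, t1, t2, t3}
Sat(EX (q | a)) = {s : some successor in {t0, t1, t2, t3}} = {t1, t2, t3, t4}
t4 ∈ Sat(EX (q | a)) = {t1, t2, t3, t4}, so the formula holds at t4.

Yes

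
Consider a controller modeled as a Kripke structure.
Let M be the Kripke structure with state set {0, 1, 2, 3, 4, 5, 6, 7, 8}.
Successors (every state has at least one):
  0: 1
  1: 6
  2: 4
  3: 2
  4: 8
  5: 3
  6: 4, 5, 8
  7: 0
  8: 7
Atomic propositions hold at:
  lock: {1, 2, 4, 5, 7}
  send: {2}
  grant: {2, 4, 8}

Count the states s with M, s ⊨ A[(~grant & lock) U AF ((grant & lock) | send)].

Sat(~grant) = {0, 1, 3, 5, 6, 7}
Sat(~grant & lock) = {1, 5, 7}
Sat(grant & lock) = {2, 4}
Sat((grant & lock) | send) = {2, 4}
AF ((grant & lock) | send): least fixpoint, start Z0 = {2, 4}, add states with every successor in Z. Z1 = {2, 3, 4}; Z2 = {2, 3, 4, 5}; fixed.
Sat(AF ((grant & lock) | send)) = {2, 3, 4, 5}
A[(~grant & lock) U AF ((grant & lock) | send)]: least fixpoint, start Z0 = Sat(AF ((grant & lock) | send)) = {2, 3, 4, 5}, add states in Sat(~grant & lock) with every successor in Z. Already a fixed point.
Sat(A[(~grant & lock) U AF ((grant & lock) | send)]) = {2, 3, 4, 5}
|Sat(A[(~grant & lock) U AF ((grant & lock) | send)])| = |{2, 3, 4, 5}| = 4.

4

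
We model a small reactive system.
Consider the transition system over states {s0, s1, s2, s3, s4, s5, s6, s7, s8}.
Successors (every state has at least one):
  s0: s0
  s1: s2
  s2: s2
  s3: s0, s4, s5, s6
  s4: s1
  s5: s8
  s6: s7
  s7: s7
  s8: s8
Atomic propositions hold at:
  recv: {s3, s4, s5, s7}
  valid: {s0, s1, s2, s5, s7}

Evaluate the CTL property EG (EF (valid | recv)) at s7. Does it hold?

Sat(valid | recv) = {s0, s1, s2, s3, s4, s5, s7}
EF (valid | recv): least fixpoint, start Z0 = {s0, s1, s2, s3, s4, s5, s7}, add states with some successor in Z. Z1 = {s0, s1, s2, s3, s4, s5, s6, s7}; fixed.
Sat(EF (valid | recv)) = {s0, s1, s2, s3, s4, s5, s6, s7}
EG (EF (valid | recv)): greatest fixpoint, start Z0 = {s0, s1, s2, s3, s4, s5, s6, s7}, keep only states in Sat with some successor in Z. Z1 = {s0, s1, s2, s3, s4, s6, s7}; fixed.
Sat(EG (EF (valid | recv))) = {s0, s1, s2, s3, s4, s6, s7}
s7 ∈ Sat(EG (EF (valid | recv))) = {s0, s1, s2, s3, s4, s6, s7}, so the formula holds at s7.

Yes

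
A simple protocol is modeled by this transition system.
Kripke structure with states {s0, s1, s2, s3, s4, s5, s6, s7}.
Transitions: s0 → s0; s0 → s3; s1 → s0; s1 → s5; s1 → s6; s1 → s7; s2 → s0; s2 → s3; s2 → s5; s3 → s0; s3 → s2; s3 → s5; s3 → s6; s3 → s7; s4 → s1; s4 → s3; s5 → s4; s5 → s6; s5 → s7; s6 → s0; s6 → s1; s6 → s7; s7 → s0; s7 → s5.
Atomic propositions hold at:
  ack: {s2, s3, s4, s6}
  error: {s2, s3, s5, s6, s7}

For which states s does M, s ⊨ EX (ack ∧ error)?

{s0, s1, s2, s3, s4, s5}

Sat(ack ∧ error) = {s2, s3, s6}
Sat(EX (ack ∧ error)) = {s : some successor in {s2, s3, s6}} = {s0, s1, s2, s3, s4, s5}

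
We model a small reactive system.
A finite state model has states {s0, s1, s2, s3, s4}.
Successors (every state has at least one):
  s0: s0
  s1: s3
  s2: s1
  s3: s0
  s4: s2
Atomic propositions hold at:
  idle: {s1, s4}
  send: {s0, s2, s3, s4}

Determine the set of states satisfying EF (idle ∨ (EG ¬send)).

{s1, s2, s4}

Sat(¬send) = {s1}
EG ¬send: greatest fixpoint, start Z0 = {s1}, keep only states in Sat with some successor in Z. Z1 = ∅; fixed.
Sat(EG ¬send) = ∅
Sat(idle ∨ (EG ¬send)) = {s1, s4}
EF (idle ∨ (EG ¬send)): least fixpoint, start Z0 = {s1, s4}, add states with some successor in Z. Z1 = {s1, s2, s4}; fixed.
Sat(EF (idle ∨ (EG ¬send))) = {s1, s2, s4}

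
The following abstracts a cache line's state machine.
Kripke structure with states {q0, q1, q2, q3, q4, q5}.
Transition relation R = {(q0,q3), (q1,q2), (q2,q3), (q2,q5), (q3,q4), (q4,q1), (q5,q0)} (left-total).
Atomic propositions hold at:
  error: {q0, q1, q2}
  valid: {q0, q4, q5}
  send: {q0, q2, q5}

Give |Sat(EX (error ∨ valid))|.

Sat(error ∨ valid) = {q0, q1, q2, q4, q5}
Sat(EX (error ∨ valid)) = {s : some successor in {q0, q1, q2, q4, q5}} = {q1, q2, q3, q4, q5}
|Sat(EX (error ∨ valid))| = |{q1, q2, q3, q4, q5}| = 5.

5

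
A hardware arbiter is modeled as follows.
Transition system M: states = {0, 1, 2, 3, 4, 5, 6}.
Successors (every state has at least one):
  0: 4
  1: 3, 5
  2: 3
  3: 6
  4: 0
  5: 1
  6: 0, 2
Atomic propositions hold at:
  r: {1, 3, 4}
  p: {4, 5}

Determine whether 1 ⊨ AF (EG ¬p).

Yes

Sat(¬p) = {0, 1, 2, 3, 6}
EG ¬p: greatest fixpoint, start Z0 = {0, 1, 2, 3, 6}, keep only states in Sat with some successor in Z. Z1 = {1, 2, 3, 6}; fixed.
Sat(EG ¬p) = {1, 2, 3, 6}
AF (EG ¬p): least fixpoint, start Z0 = {1, 2, 3, 6}, add states with every successor in Z. Z1 = {1, 2, 3, 5, 6}; fixed.
Sat(AF (EG ¬p)) = {1, 2, 3, 5, 6}
1 ∈ Sat(AF (EG ¬p)) = {1, 2, 3, 5, 6}, so the formula holds at 1.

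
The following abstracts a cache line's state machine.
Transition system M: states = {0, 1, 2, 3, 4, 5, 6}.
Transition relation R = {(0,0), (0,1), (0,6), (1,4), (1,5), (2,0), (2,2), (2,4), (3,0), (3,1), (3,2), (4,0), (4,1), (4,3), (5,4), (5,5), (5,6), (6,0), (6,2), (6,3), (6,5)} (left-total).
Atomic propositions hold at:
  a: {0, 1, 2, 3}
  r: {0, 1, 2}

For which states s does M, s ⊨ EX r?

Sat(EX r) = {s : some successor in {0, 1, 2}} = {0, 2, 3, 4, 6}

{0, 2, 3, 4, 6}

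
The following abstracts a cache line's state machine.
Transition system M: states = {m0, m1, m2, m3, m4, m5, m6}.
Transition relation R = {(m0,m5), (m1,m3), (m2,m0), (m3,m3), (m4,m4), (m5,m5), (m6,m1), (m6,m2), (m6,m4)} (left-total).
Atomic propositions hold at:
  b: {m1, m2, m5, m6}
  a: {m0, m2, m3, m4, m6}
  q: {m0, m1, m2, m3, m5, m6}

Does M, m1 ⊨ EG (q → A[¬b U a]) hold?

Sat(¬b) = {m0, m3, m4}
A[¬b U a]: least fixpoint, start Z0 = Sat(a) = {m0, m2, m3, m4, m6}, add states in Sat(¬b) with every successor in Z. Already a fixed point.
Sat(A[¬b U a]) = {m0, m2, m3, m4, m6}
Sat(q → A[¬b U a]) = {m0, m2, m3, m4, m6}
EG (q → A[¬b U a]): greatest fixpoint, start Z0 = {m0, m2, m3, m4, m6}, keep only states in Sat with some successor in Z. Z1 = {m2, m3, m4, m6}; Z2 = {m3, m4, m6}; fixed.
Sat(EG (q → A[¬b U a])) = {m3, m4, m6}
m1 ∉ Sat(EG (q → A[¬b U a])) = {m3, m4, m6}, so the formula does not hold at m1.

No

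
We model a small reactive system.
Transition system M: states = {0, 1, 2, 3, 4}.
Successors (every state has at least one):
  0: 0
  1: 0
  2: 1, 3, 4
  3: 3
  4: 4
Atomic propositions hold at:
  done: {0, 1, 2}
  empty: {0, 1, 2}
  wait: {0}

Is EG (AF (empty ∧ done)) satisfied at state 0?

Sat(empty ∧ done) = {0, 1, 2}
AF (empty ∧ done): least fixpoint, start Z0 = {0, 1, 2}, add states with every successor in Z. Already a fixed point.
Sat(AF (empty ∧ done)) = {0, 1, 2}
EG (AF (empty ∧ done)): greatest fixpoint, start Z0 = {0, 1, 2}, keep only states in Sat with some successor in Z. Already a fixed point.
Sat(EG (AF (empty ∧ done))) = {0, 1, 2}
0 ∈ Sat(EG (AF (empty ∧ done))) = {0, 1, 2}, so the formula holds at 0.

Yes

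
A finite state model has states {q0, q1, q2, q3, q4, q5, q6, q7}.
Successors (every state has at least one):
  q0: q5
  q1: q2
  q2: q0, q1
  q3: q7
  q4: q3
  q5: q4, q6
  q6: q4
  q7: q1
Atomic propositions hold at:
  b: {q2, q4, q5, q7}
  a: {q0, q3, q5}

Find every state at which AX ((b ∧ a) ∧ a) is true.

{q0}

Sat(b ∧ a) = {q5}
Sat((b ∧ a) ∧ a) = {q5}
Sat(AX ((b ∧ a) ∧ a)) = {s : every successor in {q5}} = {q0}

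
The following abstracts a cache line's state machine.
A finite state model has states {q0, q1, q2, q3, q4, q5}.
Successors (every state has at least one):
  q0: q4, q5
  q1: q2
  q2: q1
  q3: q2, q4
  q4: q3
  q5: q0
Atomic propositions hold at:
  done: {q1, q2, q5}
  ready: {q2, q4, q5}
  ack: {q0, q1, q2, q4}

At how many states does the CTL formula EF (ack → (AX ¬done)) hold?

4

Sat(¬done) = {q0, q3, q4}
Sat(AX ¬done) = {s : every successor in {q0, q3, q4}} = {q4, q5}
Sat(ack → (AX ¬done)) = {q3, q4, q5}
EF (ack → (AX ¬done)): least fixpoint, start Z0 = {q3, q4, q5}, add states with some successor in Z. Z1 = {q0, q3, q4, q5}; fixed.
Sat(EF (ack → (AX ¬done))) = {q0, q3, q4, q5}
|Sat(EF (ack → (AX ¬done)))| = |{q0, q3, q4, q5}| = 4.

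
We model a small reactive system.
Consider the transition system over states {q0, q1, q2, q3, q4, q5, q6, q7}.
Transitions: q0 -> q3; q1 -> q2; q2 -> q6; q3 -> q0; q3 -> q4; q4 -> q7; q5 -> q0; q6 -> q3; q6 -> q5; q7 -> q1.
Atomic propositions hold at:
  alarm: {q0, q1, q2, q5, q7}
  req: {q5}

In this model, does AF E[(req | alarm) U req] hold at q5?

Yes

Sat(req | alarm) = {q0, q1, q2, q5, q7}
E[(req | alarm) U req]: least fixpoint, start Z0 = Sat(req) = {q5}, add states in Sat(req | alarm) with some successor in Z. Already a fixed point.
Sat(E[(req | alarm) U req]) = {q5}
AF E[(req | alarm) U req]: least fixpoint, start Z0 = {q5}, add states with every successor in Z. Already a fixed point.
Sat(AF E[(req | alarm) U req]) = {q5}
q5 ∈ Sat(AF E[(req | alarm) U req]) = {q5}, so the formula holds at q5.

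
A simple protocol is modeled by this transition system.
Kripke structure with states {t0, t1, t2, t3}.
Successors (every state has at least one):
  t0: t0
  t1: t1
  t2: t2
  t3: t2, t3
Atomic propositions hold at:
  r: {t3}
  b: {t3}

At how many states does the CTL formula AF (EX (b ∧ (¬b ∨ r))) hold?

Sat(¬b) = {t0, t1, t2}
Sat(¬b ∨ r) = {t0, t1, t2, t3}
Sat(b ∧ (¬b ∨ r)) = {t3}
Sat(EX (b ∧ (¬b ∨ r))) = {s : some successor in {t3}} = {t3}
AF (EX (b ∧ (¬b ∨ r))): least fixpoint, start Z0 = {t3}, add states with every successor in Z. Already a fixed point.
Sat(AF (EX (b ∧ (¬b ∨ r)))) = {t3}
|Sat(AF (EX (b ∧ (¬b ∨ r))))| = |{t3}| = 1.

1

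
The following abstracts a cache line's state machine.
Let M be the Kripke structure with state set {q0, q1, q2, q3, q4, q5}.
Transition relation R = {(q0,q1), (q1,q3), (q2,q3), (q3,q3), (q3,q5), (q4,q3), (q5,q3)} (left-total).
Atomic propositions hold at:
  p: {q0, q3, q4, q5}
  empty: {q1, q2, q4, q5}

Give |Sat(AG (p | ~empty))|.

3

Sat(~empty) = {q0, q3}
Sat(p | ~empty) = {q0, q3, q4, q5}
AG (p | ~empty): greatest fixpoint, start Z0 = {q0, q3, q4, q5}, keep only states in Sat with every successor in Z. Z1 = {q3, q4, q5}; fixed.
Sat(AG (p | ~empty)) = {q3, q4, q5}
|Sat(AG (p | ~empty))| = |{q3, q4, q5}| = 3.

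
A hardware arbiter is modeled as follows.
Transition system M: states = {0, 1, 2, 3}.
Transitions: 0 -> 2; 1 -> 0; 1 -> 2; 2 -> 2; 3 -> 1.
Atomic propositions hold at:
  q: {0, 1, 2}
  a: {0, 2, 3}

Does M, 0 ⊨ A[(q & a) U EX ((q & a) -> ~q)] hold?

No

Sat(q & a) = {0, 2}
Sat(~q) = {3}
Sat((q & a) -> ~q) = {1, 3}
Sat(EX ((q & a) -> ~q)) = {s : some successor in {1, 3}} = {3}
A[(q & a) U EX ((q & a) -> ~q)]: least fixpoint, start Z0 = Sat(EX ((q & a) -> ~q)) = {3}, add states in Sat(q & a) with every successor in Z. Already a fixed point.
Sat(A[(q & a) U EX ((q & a) -> ~q)]) = {3}
0 ∉ Sat(A[(q & a) U EX ((q & a) -> ~q)]) = {3}, so the formula does not hold at 0.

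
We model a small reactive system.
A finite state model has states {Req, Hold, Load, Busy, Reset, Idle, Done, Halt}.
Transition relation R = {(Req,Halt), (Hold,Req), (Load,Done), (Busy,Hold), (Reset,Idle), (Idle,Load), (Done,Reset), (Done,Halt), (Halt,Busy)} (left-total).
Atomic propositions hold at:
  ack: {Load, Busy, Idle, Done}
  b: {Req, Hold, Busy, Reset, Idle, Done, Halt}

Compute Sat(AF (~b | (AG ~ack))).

Sat(~b) = {Load}
Sat(~ack) = {Req, Hold, Reset, Halt}
AG ~ack: greatest fixpoint, start Z0 = {Req, Hold, Reset, Halt}, keep only states in Sat with every successor in Z. Z1 = {Req, Hold}; Z2 = {Hold}; Z3 = ∅; fixed.
Sat(AG ~ack) = ∅
Sat(~b | (AG ~ack)) = {Load}
AF (~b | (AG ~ack)): least fixpoint, start Z0 = {Load}, add states with every successor in Z. Z1 = {Load, Idle}; Z2 = {Load, Reset, Idle}; fixed.
Sat(AF (~b | (AG ~ack))) = {Load, Reset, Idle}

{Load, Reset, Idle}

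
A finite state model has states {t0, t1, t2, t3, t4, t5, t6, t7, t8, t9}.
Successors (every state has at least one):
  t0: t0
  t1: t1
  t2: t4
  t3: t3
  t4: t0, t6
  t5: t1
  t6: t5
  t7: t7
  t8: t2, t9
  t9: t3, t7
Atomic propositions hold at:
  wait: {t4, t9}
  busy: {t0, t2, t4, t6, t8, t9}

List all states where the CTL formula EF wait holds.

EF wait: least fixpoint, start Z0 = {t4, t9}, add states with some successor in Z. Z1 = {t2, t4, t8, t9}; fixed.
Sat(EF wait) = {t2, t4, t8, t9}

{t2, t4, t8, t9}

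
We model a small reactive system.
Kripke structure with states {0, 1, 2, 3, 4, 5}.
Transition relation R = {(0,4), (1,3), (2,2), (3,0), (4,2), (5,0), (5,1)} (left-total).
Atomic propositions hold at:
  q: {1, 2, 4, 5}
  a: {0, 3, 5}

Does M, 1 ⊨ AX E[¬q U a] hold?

Sat(¬q) = {0, 3}
E[¬q U a]: least fixpoint, start Z0 = Sat(a) = {0, 3, 5}, add states in Sat(¬q) with some successor in Z. Already a fixed point.
Sat(E[¬q U a]) = {0, 3, 5}
Sat(AX E[¬q U a]) = {s : every successor in {0, 3, 5}} = {1, 3}
1 ∈ Sat(AX E[¬q U a]) = {1, 3}, so the formula holds at 1.

Yes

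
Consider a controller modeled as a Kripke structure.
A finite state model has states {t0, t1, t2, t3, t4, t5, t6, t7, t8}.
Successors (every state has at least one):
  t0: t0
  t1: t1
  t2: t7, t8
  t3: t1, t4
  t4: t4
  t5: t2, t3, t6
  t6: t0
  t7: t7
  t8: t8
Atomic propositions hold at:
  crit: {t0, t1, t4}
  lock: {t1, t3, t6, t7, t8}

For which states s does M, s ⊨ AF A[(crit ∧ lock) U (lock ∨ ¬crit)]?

{t1, t2, t3, t5, t6, t7, t8}

Sat(crit ∧ lock) = {t1}
Sat(¬crit) = {t2, t3, t5, t6, t7, t8}
Sat(lock ∨ ¬crit) = {t1, t2, t3, t5, t6, t7, t8}
A[(crit ∧ lock) U (lock ∨ ¬crit)]: least fixpoint, start Z0 = Sat((lock ∨ ¬crit)) = {t1, t2, t3, t5, t6, t7, t8}, add states in Sat(crit ∧ lock) with every successor in Z. Already a fixed point.
Sat(A[(crit ∧ lock) U (lock ∨ ¬crit)]) = {t1, t2, t3, t5, t6, t7, t8}
AF A[(crit ∧ lock) U (lock ∨ ¬crit)]: least fixpoint, start Z0 = {t1, t2, t3, t5, t6, t7, t8}, add states with every successor in Z. Already a fixed point.
Sat(AF A[(crit ∧ lock) U (lock ∨ ¬crit)]) = {t1, t2, t3, t5, t6, t7, t8}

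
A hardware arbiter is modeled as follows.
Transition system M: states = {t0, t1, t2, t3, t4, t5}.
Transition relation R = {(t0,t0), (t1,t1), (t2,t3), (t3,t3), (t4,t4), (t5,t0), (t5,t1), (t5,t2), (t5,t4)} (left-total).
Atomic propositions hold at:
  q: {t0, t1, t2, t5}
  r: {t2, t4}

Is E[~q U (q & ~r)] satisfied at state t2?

No

Sat(~q) = {t3, t4}
Sat(~r) = {t0, t1, t3, t5}
Sat(q & ~r) = {t0, t1, t5}
E[~q U (q & ~r)]: least fixpoint, start Z0 = Sat((q & ~r)) = {t0, t1, t5}, add states in Sat(~q) with some successor in Z. Already a fixed point.
Sat(E[~q U (q & ~r)]) = {t0, t1, t5}
t2 ∉ Sat(E[~q U (q & ~r)]) = {t0, t1, t5}, so the formula does not hold at t2.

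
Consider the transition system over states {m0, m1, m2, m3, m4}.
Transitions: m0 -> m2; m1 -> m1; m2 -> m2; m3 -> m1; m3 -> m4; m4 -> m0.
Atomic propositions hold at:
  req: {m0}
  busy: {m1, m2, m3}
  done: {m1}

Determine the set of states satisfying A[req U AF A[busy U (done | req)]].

Sat(done | req) = {m0, m1}
A[busy U (done | req)]: least fixpoint, start Z0 = Sat((done | req)) = {m0, m1}, add states in Sat(busy) with every successor in Z. Already a fixed point.
Sat(A[busy U (done | req)]) = {m0, m1}
AF A[busy U (done | req)]: least fixpoint, start Z0 = {m0, m1}, add states with every successor in Z. Z1 = {m0, m1, m4}; Z2 = {m0, m1, m3, m4}; fixed.
Sat(AF A[busy U (done | req)]) = {m0, m1, m3, m4}
A[req U AF A[busy U (done | req)]]: least fixpoint, start Z0 = Sat(AF A[busy U (done | req)]) = {m0, m1, m3, m4}, add states in Sat(req) with every successor in Z. Already a fixed point.
Sat(A[req U AF A[busy U (done | req)]]) = {m0, m1, m3, m4}

{m0, m1, m3, m4}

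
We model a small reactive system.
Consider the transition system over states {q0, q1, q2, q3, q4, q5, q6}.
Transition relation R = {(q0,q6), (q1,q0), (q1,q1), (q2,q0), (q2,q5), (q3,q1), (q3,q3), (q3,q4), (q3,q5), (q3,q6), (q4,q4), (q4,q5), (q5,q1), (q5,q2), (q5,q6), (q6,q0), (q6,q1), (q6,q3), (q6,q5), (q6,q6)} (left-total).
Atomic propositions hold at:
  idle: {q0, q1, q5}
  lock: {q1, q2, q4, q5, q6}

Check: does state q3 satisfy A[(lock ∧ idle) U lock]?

Sat(lock ∧ idle) = {q1, q5}
A[(lock ∧ idle) U lock]: least fixpoint, start Z0 = Sat(lock) = {q1, q2, q4, q5, q6}, add states in Sat(lock ∧ idle) with every successor in Z. Already a fixed point.
Sat(A[(lock ∧ idle) U lock]) = {q1, q2, q4, q5, q6}
q3 ∉ Sat(A[(lock ∧ idle) U lock]) = {q1, q2, q4, q5, q6}, so the formula does not hold at q3.

No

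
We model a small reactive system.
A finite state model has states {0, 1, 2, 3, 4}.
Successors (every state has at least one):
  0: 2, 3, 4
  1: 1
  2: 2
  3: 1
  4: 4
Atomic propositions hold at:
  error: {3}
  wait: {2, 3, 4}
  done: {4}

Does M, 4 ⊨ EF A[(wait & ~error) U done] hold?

Sat(~error) = {0, 1, 2, 4}
Sat(wait & ~error) = {2, 4}
A[(wait & ~error) U done]: least fixpoint, start Z0 = Sat(done) = {4}, add states in Sat(wait & ~error) with every successor in Z. Already a fixed point.
Sat(A[(wait & ~error) U done]) = {4}
EF A[(wait & ~error) U done]: least fixpoint, start Z0 = {4}, add states with some successor in Z. Z1 = {0, 4}; fixed.
Sat(EF A[(wait & ~error) U done]) = {0, 4}
4 ∈ Sat(EF A[(wait & ~error) U done]) = {0, 4}, so the formula holds at 4.

Yes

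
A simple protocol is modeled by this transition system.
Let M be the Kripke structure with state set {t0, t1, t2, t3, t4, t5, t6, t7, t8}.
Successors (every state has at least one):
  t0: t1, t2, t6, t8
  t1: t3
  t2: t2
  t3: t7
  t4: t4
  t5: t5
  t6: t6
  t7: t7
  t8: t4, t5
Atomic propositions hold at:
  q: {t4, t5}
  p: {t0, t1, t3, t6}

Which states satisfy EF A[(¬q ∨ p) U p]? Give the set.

{t0, t1, t3, t6}

Sat(¬q) = {t0, t1, t2, t3, t6, t7, t8}
Sat(¬q ∨ p) = {t0, t1, t2, t3, t6, t7, t8}
A[(¬q ∨ p) U p]: least fixpoint, start Z0 = Sat(p) = {t0, t1, t3, t6}, add states in Sat(¬q ∨ p) with every successor in Z. Already a fixed point.
Sat(A[(¬q ∨ p) U p]) = {t0, t1, t3, t6}
EF A[(¬q ∨ p) U p]: least fixpoint, start Z0 = {t0, t1, t3, t6}, add states with some successor in Z. Already a fixed point.
Sat(EF A[(¬q ∨ p) U p]) = {t0, t1, t3, t6}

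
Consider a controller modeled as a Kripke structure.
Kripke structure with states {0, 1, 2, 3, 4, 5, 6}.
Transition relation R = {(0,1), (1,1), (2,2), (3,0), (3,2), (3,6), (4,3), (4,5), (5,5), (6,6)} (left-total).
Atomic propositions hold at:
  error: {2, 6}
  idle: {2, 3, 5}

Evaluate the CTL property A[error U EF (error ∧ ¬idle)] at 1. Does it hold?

No

Sat(¬idle) = {0, 1, 4, 6}
Sat(error ∧ ¬idle) = {6}
EF (error ∧ ¬idle): least fixpoint, start Z0 = {6}, add states with some successor in Z. Z1 = {3, 6}; Z2 = {3, 4, 6}; fixed.
Sat(EF (error ∧ ¬idle)) = {3, 4, 6}
A[error U EF (error ∧ ¬idle)]: least fixpoint, start Z0 = Sat(EF (error ∧ ¬idle)) = {3, 4, 6}, add states in Sat(error) with every successor in Z. Already a fixed point.
Sat(A[error U EF (error ∧ ¬idle)]) = {3, 4, 6}
1 ∉ Sat(A[error U EF (error ∧ ¬idle)]) = {3, 4, 6}, so the formula does not hold at 1.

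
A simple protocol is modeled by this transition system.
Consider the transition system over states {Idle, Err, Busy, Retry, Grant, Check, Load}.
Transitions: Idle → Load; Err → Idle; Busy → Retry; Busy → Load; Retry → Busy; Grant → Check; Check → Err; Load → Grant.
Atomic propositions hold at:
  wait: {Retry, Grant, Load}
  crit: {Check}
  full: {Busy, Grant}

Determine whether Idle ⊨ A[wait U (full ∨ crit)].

Sat(full ∨ crit) = {Busy, Grant, Check}
A[wait U (full ∨ crit)]: least fixpoint, start Z0 = Sat((full ∨ crit)) = {Busy, Grant, Check}, add states in Sat(wait) with every successor in Z. Z1 = {Busy, Retry, Grant, Check, Load}; fixed.
Sat(A[wait U (full ∨ crit)]) = {Busy, Retry, Grant, Check, Load}
Idle ∉ Sat(A[wait U (full ∨ crit)]) = {Busy, Retry, Grant, Check, Load}, so the formula does not hold at Idle.

No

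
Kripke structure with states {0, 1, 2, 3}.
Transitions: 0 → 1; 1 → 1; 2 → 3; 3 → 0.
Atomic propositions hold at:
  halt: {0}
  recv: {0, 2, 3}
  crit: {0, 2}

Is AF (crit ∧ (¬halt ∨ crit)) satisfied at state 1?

Sat(¬halt) = {1, 2, 3}
Sat(¬halt ∨ crit) = {0, 1, 2, 3}
Sat(crit ∧ (¬halt ∨ crit)) = {0, 2}
AF (crit ∧ (¬halt ∨ crit)): least fixpoint, start Z0 = {0, 2}, add states with every successor in Z. Z1 = {0, 2, 3}; fixed.
Sat(AF (crit ∧ (¬halt ∨ crit))) = {0, 2, 3}
1 ∉ Sat(AF (crit ∧ (¬halt ∨ crit))) = {0, 2, 3}, so the formula does not hold at 1.

No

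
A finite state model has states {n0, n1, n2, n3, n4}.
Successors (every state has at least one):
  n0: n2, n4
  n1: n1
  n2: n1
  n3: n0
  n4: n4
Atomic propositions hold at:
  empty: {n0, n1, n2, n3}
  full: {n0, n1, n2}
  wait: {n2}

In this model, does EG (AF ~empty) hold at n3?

No

Sat(~empty) = {n4}
AF ~empty: least fixpoint, start Z0 = {n4}, add states with every successor in Z. Already a fixed point.
Sat(AF ~empty) = {n4}
EG (AF ~empty): greatest fixpoint, start Z0 = {n4}, keep only states in Sat with some successor in Z. Already a fixed point.
Sat(EG (AF ~empty)) = {n4}
n3 ∉ Sat(EG (AF ~empty)) = {n4}, so the formula does not hold at n3.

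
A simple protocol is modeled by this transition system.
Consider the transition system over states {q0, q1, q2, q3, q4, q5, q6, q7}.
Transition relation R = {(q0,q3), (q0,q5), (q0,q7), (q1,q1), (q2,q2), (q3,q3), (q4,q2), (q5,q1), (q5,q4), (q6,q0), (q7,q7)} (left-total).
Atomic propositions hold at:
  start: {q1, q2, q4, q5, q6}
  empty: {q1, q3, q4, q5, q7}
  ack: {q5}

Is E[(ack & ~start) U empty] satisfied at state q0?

Sat(~start) = {q0, q3, q7}
Sat(ack & ~start) = ∅
E[(ack & ~start) U empty]: least fixpoint, start Z0 = Sat(empty) = {q1, q3, q4, q5, q7}, add states in Sat(ack & ~start) with some successor in Z. Already a fixed point.
Sat(E[(ack & ~start) U empty]) = {q1, q3, q4, q5, q7}
q0 ∉ Sat(E[(ack & ~start) U empty]) = {q1, q3, q4, q5, q7}, so the formula does not hold at q0.

No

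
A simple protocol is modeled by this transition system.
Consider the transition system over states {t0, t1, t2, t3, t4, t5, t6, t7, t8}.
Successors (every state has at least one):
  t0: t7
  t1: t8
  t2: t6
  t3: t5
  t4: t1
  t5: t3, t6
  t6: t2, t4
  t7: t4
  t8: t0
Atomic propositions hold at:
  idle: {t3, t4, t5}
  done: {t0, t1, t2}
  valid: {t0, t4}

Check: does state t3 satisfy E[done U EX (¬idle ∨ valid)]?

No

Sat(¬idle) = {t0, t1, t2, t6, t7, t8}
Sat(¬idle ∨ valid) = {t0, t1, t2, t4, t6, t7, t8}
Sat(EX (¬idle ∨ valid)) = {s : some successor in {t0, t1, t2, t4, t6, t7, t8}} = {t0, t1, t2, t4, t5, t6, t7, t8}
E[done U EX (¬idle ∨ valid)]: least fixpoint, start Z0 = Sat(EX (¬idle ∨ valid)) = {t0, t1, t2, t4, t5, t6, t7, t8}, add states in Sat(done) with some successor in Z. Already a fixed point.
Sat(E[done U EX (¬idle ∨ valid)]) = {t0, t1, t2, t4, t5, t6, t7, t8}
t3 ∉ Sat(E[done U EX (¬idle ∨ valid)]) = {t0, t1, t2, t4, t5, t6, t7, t8}, so the formula does not hold at t3.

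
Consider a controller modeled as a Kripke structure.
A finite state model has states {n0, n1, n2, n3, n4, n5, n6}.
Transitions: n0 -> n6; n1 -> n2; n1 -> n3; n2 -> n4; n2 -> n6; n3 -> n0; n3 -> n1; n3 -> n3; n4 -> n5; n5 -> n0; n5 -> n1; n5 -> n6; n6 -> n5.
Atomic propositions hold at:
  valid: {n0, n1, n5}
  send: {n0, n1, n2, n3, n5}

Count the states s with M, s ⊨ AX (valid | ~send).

Sat(~send) = {n4, n6}
Sat(valid | ~send) = {n0, n1, n4, n5, n6}
Sat(AX (valid | ~send)) = {s : every successor in {n0, n1, n4, n5, n6}} = {n0, n2, n4, n5, n6}
|Sat(AX (valid | ~send))| = |{n0, n2, n4, n5, n6}| = 5.

5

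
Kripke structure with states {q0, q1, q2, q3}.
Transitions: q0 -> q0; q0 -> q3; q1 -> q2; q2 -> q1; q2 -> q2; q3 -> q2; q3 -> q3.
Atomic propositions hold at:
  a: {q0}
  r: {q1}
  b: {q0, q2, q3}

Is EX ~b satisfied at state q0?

Sat(~b) = {q1}
Sat(EX ~b) = {s : some successor in {q1}} = {q2}
q0 ∉ Sat(EX ~b) = {q2}, so the formula does not hold at q0.

No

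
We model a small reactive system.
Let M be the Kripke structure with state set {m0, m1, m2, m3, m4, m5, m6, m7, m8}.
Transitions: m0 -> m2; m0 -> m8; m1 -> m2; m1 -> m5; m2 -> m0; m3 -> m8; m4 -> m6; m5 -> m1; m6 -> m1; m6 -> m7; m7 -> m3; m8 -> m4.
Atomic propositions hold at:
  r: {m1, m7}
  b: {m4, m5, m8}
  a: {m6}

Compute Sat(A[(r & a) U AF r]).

Sat(r & a) = ∅
AF r: least fixpoint, start Z0 = {m1, m7}, add states with every successor in Z. Z1 = {m1, m5, m6, m7}; Z2 = {m1, m4, m5, m6, m7}; Z3 = {m1, m4, m5, m6, m7, m8}; Z4 = {m1, m3, m4, m5, m6, m7, m8}; fixed.
Sat(AF r) = {m1, m3, m4, m5, m6, m7, m8}
A[(r & a) U AF r]: least fixpoint, start Z0 = Sat(AF r) = {m1, m3, m4, m5, m6, m7, m8}, add states in Sat(r & a) with every successor in Z. Already a fixed point.
Sat(A[(r & a) U AF r]) = {m1, m3, m4, m5, m6, m7, m8}

{m1, m3, m4, m5, m6, m7, m8}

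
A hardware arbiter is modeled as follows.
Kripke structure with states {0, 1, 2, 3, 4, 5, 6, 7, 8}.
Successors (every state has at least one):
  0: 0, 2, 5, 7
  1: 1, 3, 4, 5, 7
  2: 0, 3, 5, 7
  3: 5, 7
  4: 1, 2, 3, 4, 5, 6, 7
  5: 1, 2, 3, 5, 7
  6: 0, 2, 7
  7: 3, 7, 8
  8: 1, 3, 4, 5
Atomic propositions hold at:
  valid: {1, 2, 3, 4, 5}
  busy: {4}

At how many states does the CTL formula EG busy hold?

EG busy: greatest fixpoint, start Z0 = {4}, keep only states in Sat with some successor in Z. Already a fixed point.
Sat(EG busy) = {4}
|Sat(EG busy)| = |{4}| = 1.

1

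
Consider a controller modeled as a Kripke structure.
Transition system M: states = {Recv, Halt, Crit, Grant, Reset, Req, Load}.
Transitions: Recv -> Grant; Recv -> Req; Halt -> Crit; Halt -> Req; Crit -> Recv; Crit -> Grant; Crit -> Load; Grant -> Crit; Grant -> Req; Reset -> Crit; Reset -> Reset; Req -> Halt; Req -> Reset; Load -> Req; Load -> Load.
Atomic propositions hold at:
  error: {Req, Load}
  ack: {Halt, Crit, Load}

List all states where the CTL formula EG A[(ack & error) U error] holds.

Sat(ack & error) = {Load}
A[(ack & error) U error]: least fixpoint, start Z0 = Sat(error) = {Req, Load}, add states in Sat(ack & error) with every successor in Z. Already a fixed point.
Sat(A[(ack & error) U error]) = {Req, Load}
EG A[(ack & error) U error]: greatest fixpoint, start Z0 = {Req, Load}, keep only states in Sat with some successor in Z. Z1 = {Load}; fixed.
Sat(EG A[(ack & error) U error]) = {Load}

{Load}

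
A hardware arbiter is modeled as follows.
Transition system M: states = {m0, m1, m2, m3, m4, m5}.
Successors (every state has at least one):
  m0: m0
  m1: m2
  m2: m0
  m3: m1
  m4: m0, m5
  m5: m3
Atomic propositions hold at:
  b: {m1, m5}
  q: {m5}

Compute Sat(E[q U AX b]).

Sat(AX b) = {s : every successor in {m1, m5}} = {m3}
E[q U AX b]: least fixpoint, start Z0 = Sat(AX b) = {m3}, add states in Sat(q) with some successor in Z. Z1 = {m3, m5}; fixed.
Sat(E[q U AX b]) = {m3, m5}

{m3, m5}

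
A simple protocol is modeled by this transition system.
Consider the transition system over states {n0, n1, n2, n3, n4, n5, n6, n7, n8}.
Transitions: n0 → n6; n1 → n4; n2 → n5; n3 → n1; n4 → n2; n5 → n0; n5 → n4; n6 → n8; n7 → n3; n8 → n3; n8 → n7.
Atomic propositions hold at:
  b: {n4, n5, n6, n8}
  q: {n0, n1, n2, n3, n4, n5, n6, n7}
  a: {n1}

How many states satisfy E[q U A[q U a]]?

3

A[q U a]: least fixpoint, start Z0 = Sat(a) = {n1}, add states in Sat(q) with every successor in Z. Z1 = {n1, n3}; Z2 = {n1, n3, n7}; fixed.
Sat(A[q U a]) = {n1, n3, n7}
E[q U A[q U a]]: least fixpoint, start Z0 = Sat(A[q U a]) = {n1, n3, n7}, add states in Sat(q) with some successor in Z. Already a fixed point.
Sat(E[q U A[q U a]]) = {n1, n3, n7}
|Sat(E[q U A[q U a]])| = |{n1, n3, n7}| = 3.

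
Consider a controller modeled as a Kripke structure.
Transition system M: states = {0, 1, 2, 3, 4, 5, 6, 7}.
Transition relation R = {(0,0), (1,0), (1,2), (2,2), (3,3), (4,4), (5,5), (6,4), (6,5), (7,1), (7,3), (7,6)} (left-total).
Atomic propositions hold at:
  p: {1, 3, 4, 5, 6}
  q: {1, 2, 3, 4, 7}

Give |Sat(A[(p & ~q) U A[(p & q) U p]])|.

Sat(~q) = {0, 5, 6}
Sat(p & ~q) = {5, 6}
Sat(p & q) = {1, 3, 4}
A[(p & q) U p]: least fixpoint, start Z0 = Sat(p) = {1, 3, 4, 5, 6}, add states in Sat(p & q) with every successor in Z. Already a fixed point.
Sat(A[(p & q) U p]) = {1, 3, 4, 5, 6}
A[(p & ~q) U A[(p & q) U p]]: least fixpoint, start Z0 = Sat(A[(p & q) U p]) = {1, 3, 4, 5, 6}, add states in Sat(p & ~q) with every successor in Z. Already a fixed point.
Sat(A[(p & ~q) U A[(p & q) U p]]) = {1, 3, 4, 5, 6}
|Sat(A[(p & ~q) U A[(p & q) U p]])| = |{1, 3, 4, 5, 6}| = 5.

5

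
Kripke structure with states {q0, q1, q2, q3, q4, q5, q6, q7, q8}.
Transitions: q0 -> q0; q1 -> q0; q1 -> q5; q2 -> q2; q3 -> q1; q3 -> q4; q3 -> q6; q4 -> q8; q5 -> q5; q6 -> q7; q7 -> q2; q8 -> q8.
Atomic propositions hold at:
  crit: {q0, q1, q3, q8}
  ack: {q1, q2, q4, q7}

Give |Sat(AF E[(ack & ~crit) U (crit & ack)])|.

Sat(~crit) = {q2, q4, q5, q6, q7}
Sat(ack & ~crit) = {q2, q4, q7}
Sat(crit & ack) = {q1}
E[(ack & ~crit) U (crit & ack)]: least fixpoint, start Z0 = Sat((crit & ack)) = {q1}, add states in Sat(ack & ~crit) with some successor in Z. Already a fixed point.
Sat(E[(ack & ~crit) U (crit & ack)]) = {q1}
AF E[(ack & ~crit) U (crit & ack)]: least fixpoint, start Z0 = {q1}, add states with every successor in Z. Already a fixed point.
Sat(AF E[(ack & ~crit) U (crit & ack)]) = {q1}
|Sat(AF E[(ack & ~crit) U (crit & ack)])| = |{q1}| = 1.

1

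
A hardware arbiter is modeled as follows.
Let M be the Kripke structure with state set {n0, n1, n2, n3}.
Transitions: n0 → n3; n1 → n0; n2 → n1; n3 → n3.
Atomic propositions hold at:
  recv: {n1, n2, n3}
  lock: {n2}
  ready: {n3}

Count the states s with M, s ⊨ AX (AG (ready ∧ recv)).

2

Sat(ready ∧ recv) = {n3}
AG (ready ∧ recv): greatest fixpoint, start Z0 = {n3}, keep only states in Sat with every successor in Z. Already a fixed point.
Sat(AG (ready ∧ recv)) = {n3}
Sat(AX (AG (ready ∧ recv))) = {s : every successor in {n3}} = {n0, n3}
|Sat(AX (AG (ready ∧ recv)))| = |{n0, n3}| = 2.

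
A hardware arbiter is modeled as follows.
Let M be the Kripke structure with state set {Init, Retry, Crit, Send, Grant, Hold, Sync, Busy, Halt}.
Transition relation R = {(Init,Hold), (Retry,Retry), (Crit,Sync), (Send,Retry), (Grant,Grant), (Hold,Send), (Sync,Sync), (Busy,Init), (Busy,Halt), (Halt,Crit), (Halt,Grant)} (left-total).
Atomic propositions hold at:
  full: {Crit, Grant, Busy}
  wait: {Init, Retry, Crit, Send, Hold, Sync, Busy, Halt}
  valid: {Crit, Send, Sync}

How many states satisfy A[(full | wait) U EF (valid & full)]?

Sat(full | wait) = {Init, Retry, Crit, Send, Grant, Hold, Sync, Busy, Halt}
Sat(valid & full) = {Crit}
EF (valid & full): least fixpoint, start Z0 = {Crit}, add states with some successor in Z. Z1 = {Crit, Halt}; Z2 = {Crit, Busy, Halt}; fixed.
Sat(EF (valid & full)) = {Crit, Busy, Halt}
A[(full | wait) U EF (valid & full)]: least fixpoint, start Z0 = Sat(EF (valid & full)) = {Crit, Busy, Halt}, add states in Sat(full | wait) with every successor in Z. Already a fixed point.
Sat(A[(full | wait) U EF (valid & full)]) = {Crit, Busy, Halt}
|Sat(A[(full | wait) U EF (valid & full)])| = |{Crit, Busy, Halt}| = 3.

3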